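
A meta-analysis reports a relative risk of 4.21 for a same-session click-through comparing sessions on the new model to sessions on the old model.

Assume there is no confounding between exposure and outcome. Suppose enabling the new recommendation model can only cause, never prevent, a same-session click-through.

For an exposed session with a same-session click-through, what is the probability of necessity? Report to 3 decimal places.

PN ≈ 0.762

Under exogeneity and monotonicity, PN = (RR − 1) / RR = 1 − 1/RR.
PN = (4.21 − 1) / 4.21 = 3.21 / 4.21 ≈ 0.7625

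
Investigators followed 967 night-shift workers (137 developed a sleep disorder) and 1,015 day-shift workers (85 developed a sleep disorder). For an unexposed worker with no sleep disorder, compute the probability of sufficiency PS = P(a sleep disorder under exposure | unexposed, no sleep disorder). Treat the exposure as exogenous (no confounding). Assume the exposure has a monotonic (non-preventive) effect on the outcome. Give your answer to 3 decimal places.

p₁ = P(outcome | exposed) = 137/967 = 0.14168
p₀ = P(outcome | unexposed) = 85/1015 = 0.083744
Under exogeneity and monotonicity, PS = (p₁ − p₀) / (1 − p₀).
PS = (0.14168 − 0.083744) / (1 − 0.083744) = 0.057931 / 0.91626 ≈ 0.0632

PS ≈ 0.063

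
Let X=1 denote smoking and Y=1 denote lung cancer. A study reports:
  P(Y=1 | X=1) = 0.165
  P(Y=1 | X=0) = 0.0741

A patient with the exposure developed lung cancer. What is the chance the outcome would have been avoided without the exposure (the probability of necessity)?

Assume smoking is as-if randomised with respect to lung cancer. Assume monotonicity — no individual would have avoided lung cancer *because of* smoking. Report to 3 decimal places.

Let p₁ = 0.165, p₀ = 0.0741.
Under exogeneity and monotonicity, PN = (p₁ − p₀) / p₁.
PN = (0.165 − 0.0741) / 0.165 = 0.0909 / 0.165 ≈ 0.5509

PN ≈ 0.551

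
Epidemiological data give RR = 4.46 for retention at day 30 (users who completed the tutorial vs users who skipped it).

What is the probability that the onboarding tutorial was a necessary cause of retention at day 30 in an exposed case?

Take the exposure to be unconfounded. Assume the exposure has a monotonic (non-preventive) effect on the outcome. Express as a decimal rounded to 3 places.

Under exogeneity and monotonicity, PN = (RR − 1) / RR = 1 − 1/RR.
PN = (4.46 − 1) / 4.46 = 3.46 / 4.46 ≈ 0.7758

PN ≈ 0.776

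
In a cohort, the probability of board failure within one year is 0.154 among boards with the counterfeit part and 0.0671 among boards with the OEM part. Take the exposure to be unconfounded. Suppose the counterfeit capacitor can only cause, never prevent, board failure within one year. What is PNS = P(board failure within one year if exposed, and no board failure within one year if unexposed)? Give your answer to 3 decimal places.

PNS ≈ 0.087

Let p₁ = 0.154, p₀ = 0.0671.
Under exogeneity and monotonicity, PNS = p₁ − p₀.
PNS = 0.154 − 0.0671 = 0.0869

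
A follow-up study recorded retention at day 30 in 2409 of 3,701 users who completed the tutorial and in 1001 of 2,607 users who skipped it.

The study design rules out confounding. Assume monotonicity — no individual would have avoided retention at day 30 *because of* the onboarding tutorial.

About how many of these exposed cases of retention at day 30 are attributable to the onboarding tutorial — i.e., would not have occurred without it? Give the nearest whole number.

about 988 cases

p₁ = P(outcome | exposed) = 2409/3701 = 0.65091
p₀ = P(outcome | unexposed) = 1001/2607 = 0.38397
PN = (p₁ − p₀)/p₁ = (0.65091 − 0.38397) / 0.65091 ≈ 0.41010.
Attributable cases ≈ PN × (exposed cases) = 0.41010 × 2409 ≈ 987.94.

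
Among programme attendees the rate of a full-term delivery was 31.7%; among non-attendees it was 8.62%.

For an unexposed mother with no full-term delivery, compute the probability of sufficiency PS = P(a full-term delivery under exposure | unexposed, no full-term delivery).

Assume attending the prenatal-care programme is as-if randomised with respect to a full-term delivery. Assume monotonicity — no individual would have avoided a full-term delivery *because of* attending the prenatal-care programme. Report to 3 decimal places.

p₁ = 0.317, p₀ = 0.0862.
Under exogeneity and monotonicity, PS = (p₁ − p₀) / (1 − p₀).
PS = (0.317 − 0.0862) / (1 − 0.0862) = 0.2308 / 0.9138 ≈ 0.2526

PS ≈ 0.253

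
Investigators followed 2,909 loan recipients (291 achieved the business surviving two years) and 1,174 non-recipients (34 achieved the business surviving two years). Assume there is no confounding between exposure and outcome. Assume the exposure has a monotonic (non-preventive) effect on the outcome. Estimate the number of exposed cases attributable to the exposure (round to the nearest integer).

about 207 cases

p₁ = P(outcome | exposed) = 291/2909 = 0.10003
p₀ = P(outcome | unexposed) = 34/1174 = 0.028961
PN = (p₁ − p₀)/p₁ = (0.10003 − 0.028961) / 0.10003 ≈ 0.71049.
Attributable cases ≈ PN × (exposed cases) = 0.71049 × 291 ≈ 206.75.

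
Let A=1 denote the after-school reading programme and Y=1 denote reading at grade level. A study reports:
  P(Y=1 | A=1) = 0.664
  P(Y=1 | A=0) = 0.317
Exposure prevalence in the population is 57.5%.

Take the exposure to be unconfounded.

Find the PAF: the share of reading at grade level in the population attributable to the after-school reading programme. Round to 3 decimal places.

PAF ≈ 0.386

Let p₁ = 0.664, p₀ = 0.317.
Overall risk P(Y=1) = π·p₁ + (1−π)·p₀ = 0.575×0.664 + 0.425×0.317 = 0.51653.
Under exogeneity, PAF = [P(Y=1) − p₀] / P(Y=1).
PAF = (0.51653 − 0.317) / 0.51653 ≈ 0.3863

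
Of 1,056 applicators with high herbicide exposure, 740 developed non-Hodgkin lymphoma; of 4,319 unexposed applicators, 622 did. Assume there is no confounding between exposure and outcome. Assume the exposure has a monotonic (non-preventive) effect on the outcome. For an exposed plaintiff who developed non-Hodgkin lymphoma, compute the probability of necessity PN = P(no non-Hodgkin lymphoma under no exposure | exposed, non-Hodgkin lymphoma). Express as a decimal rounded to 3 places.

p₁ = P(outcome | exposed) = 740/1056 = 0.70076
p₀ = P(outcome | unexposed) = 622/4319 = 0.14401
Under exogeneity and monotonicity, PN = (p₁ − p₀) / p₁.
PN = (0.70076 − 0.14401) / 0.70076 = 0.55674 / 0.70076 ≈ 0.7945

PN ≈ 0.794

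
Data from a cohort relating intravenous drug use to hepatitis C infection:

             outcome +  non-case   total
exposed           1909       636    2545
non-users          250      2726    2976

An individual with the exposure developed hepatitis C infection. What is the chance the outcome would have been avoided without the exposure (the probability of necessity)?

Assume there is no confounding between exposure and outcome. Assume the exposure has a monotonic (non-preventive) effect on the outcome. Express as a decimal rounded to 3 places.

PN ≈ 0.888

p₁ = P(outcome | exposed) = 1909/2545 = 0.7501
p₀ = P(outcome | unexposed) = 250/2976 = 0.084005
Under exogeneity and monotonicity, PN = (p₁ − p₀)/p₁.
PN = (0.7501 − 0.084005) / 0.7501 ≈ 0.8880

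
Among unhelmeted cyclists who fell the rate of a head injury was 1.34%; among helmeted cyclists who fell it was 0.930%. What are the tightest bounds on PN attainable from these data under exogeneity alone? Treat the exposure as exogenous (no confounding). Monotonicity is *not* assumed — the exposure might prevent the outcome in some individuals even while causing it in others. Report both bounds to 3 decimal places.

p₁ = 0.0134, p₀ = 0.0093.
Under exogeneity alone the bounds on PN are max{0,(p₁−p₀)/p₁} ≤ PN ≤ min{1,(1−p₀)/p₁}.
  lower = (p₁ − p₀)/p₁ = 0.0041 / 0.0134 ≈ 0.3060
  upper = min{1, (1 − p₀)/p₁} = 0.9907 / 0.0134 ≈ 73.9328 → capped at 1

0.306 ≤ PN ≤ 1.000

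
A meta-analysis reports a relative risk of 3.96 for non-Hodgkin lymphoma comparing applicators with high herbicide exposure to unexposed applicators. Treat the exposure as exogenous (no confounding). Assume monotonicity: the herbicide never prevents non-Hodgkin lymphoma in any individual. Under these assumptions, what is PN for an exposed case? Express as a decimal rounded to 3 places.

PN ≈ 0.747

Under exogeneity and monotonicity, PN = (RR − 1) / RR = 1 − 1/RR.
PN = (3.96 − 1) / 3.96 = 2.96 / 3.96 ≈ 0.7475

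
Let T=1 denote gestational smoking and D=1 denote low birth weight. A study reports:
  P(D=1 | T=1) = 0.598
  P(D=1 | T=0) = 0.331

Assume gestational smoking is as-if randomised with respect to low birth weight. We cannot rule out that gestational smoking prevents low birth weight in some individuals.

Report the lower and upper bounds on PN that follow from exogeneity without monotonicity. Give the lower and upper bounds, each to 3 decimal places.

0.446 ≤ PN ≤ 1.000

Let p₁ = 0.598, p₀ = 0.331.
Under exogeneity alone the bounds on PN are max{0,(p₁−p₀)/p₁} ≤ PN ≤ min{1,(1−p₀)/p₁}.
  lower = (p₁ − p₀)/p₁ = 0.267 / 0.598 ≈ 0.4465
  upper = min{1, (1 − p₀)/p₁} = 0.669 / 0.598 ≈ 1.1187 → capped at 1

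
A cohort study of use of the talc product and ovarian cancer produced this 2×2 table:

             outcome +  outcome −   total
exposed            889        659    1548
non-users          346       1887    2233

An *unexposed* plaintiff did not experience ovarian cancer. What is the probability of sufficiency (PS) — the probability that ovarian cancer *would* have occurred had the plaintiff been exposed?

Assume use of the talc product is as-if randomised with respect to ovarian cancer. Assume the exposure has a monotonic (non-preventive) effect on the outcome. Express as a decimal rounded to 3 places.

p₁ = P(outcome | exposed) = 889/1548 = 0.57429
p₀ = P(outcome | unexposed) = 346/2233 = 0.15495
Under exogeneity and monotonicity, PS = (p₁ − p₀)/(1 − p₀).
PS = (0.57429 − 0.15495) / 0.84505 ≈ 0.4962

PS ≈ 0.496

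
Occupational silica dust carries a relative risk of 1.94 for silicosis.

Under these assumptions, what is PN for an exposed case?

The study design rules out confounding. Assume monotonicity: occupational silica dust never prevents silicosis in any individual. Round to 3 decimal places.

PN ≈ 0.485

Under exogeneity and monotonicity, PN = (RR − 1) / RR = 1 − 1/RR.
PN = (1.94 − 1) / 1.94 = 0.94 / 1.94 ≈ 0.4845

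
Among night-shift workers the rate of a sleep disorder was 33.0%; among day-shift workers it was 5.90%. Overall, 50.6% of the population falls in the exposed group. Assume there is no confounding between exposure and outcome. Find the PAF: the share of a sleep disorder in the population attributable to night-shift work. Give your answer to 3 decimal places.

PAF ≈ 0.699

p₁ = 0.33, p₀ = 0.059.
Overall risk P(Y=1) = π·p₁ + (1−π)·p₀ = 0.506×0.33 + 0.494×0.059 = 0.19613.
Under exogeneity, PAF = [P(Y=1) − p₀] / P(Y=1).
PAF = (0.19613 − 0.059) / 0.19613 ≈ 0.6992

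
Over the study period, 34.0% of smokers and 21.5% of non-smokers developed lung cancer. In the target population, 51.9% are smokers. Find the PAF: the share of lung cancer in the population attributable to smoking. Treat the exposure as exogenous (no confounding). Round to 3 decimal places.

p₁ = 0.34, p₀ = 0.215.
Overall risk P(Y=1) = π·p₁ + (1−π)·p₀ = 0.519×0.34 + 0.481×0.215 = 0.27987.
Under exogeneity, PAF = [P(Y=1) − p₀] / P(Y=1).
PAF = (0.27987 − 0.215) / 0.27987 ≈ 0.2318

PAF ≈ 0.232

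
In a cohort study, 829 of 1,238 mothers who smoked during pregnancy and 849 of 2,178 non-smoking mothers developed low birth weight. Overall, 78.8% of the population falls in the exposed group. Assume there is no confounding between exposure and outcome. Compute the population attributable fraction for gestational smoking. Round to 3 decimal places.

PAF ≈ 0.361

p₁ = P(outcome | exposed) = 829/1238 = 0.66963
p₀ = P(outcome | unexposed) = 849/2178 = 0.38981
Overall risk P(Y=1) = π·p₁ + (1−π)·p₀ = 0.788×0.66963 + 0.212×0.38981 = 0.61031.
Under exogeneity, PAF = [P(Y=1) − p₀] / P(Y=1).
PAF = (0.61031 − 0.38981) / 0.61031 ≈ 0.3613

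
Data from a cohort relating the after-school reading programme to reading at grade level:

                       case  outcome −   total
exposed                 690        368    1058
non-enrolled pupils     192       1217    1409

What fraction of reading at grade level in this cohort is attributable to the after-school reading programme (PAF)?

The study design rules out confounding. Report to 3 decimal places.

PAF ≈ 0.619

p₁ = P(outcome | exposed) = 690/1058 = 0.65217
p₀ = P(outcome | unexposed) = 192/1409 = 0.13627
Exposure prevalence π = 1058/2467 = 0.42886; overall risk P(Y=1) = 0.35752.
Under exogeneity, PAF = [P(Y=1) − p₀]/P(Y=1).
PAF = (0.35752 − 0.13627) / 0.35752 ≈ 0.6189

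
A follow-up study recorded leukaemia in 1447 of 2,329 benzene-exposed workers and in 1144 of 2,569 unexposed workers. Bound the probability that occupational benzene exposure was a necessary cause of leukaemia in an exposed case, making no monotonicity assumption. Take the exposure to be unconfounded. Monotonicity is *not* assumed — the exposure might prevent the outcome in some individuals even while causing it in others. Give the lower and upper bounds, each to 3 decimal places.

p₁ = P(outcome | exposed) = 1447/2329 = 0.6213
p₀ = P(outcome | unexposed) = 1144/2569 = 0.44531
Under exogeneity alone the bounds on PN are max{0,(p₁−p₀)/p₁} ≤ PN ≤ min{1,(1−p₀)/p₁}.
  lower = (p₁ − p₀)/p₁ = 0.17599 / 0.6213 ≈ 0.2833
  upper = min{1, (1 − p₀)/p₁} = 0.55469 / 0.6213 ≈ 0.8928

0.283 ≤ PN ≤ 0.893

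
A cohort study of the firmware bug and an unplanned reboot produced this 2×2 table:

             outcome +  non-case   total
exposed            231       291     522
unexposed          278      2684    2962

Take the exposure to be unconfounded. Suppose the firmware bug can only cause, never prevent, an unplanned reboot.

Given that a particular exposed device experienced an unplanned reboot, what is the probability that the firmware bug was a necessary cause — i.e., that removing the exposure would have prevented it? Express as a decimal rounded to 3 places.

p₁ = P(outcome | exposed) = 231/522 = 0.44253
p₀ = P(outcome | unexposed) = 278/2962 = 0.093856
Under exogeneity and monotonicity, PN = (p₁ − p₀) / p₁.
PN = (0.44253 − 0.093856) / 0.44253 = 0.34867 / 0.44253 ≈ 0.7879

PN ≈ 0.788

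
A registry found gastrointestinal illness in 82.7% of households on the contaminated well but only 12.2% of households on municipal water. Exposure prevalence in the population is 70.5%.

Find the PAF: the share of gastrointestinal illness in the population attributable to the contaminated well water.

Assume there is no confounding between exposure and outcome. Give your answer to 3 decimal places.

PAF ≈ 0.803

p₁ = 0.827, p₀ = 0.122.
Overall risk P(Y=1) = π·p₁ + (1−π)·p₀ = 0.705×0.827 + 0.295×0.122 = 0.61902.
Under exogeneity, PAF = [P(Y=1) − p₀] / P(Y=1).
PAF = (0.61902 − 0.122) / 0.61902 ≈ 0.8029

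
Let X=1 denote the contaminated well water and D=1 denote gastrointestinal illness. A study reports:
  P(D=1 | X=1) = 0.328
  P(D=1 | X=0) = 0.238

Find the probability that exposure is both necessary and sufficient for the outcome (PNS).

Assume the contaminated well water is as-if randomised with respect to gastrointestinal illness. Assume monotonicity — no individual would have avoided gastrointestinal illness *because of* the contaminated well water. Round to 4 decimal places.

PNS ≈ 0.0900

Let p₁ = 0.328, p₀ = 0.238.
Under exogeneity and monotonicity, PNS = p₁ − p₀.
PNS = 0.328 − 0.238 = 0.09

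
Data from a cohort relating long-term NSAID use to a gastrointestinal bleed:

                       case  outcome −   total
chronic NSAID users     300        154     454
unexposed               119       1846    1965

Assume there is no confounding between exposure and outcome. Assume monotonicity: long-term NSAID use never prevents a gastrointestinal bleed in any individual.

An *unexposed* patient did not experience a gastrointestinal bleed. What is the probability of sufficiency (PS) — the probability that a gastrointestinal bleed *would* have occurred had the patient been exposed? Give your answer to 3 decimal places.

PS ≈ 0.639

p₁ = P(outcome | exposed) = 300/454 = 0.66079
p₀ = P(outcome | unexposed) = 119/1965 = 0.06056
Under exogeneity and monotonicity, PS = (p₁ − p₀)/(1 − p₀).
PS = (0.66079 − 0.06056) / 0.93944 ≈ 0.6389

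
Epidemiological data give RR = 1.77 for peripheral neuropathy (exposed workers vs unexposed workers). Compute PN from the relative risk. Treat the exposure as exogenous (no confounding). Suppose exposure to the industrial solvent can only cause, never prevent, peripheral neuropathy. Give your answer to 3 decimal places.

PN ≈ 0.435

Under exogeneity and monotonicity, PN = (RR − 1) / RR = 1 − 1/RR.
PN = (1.77 − 1) / 1.77 = 0.77 / 1.77 ≈ 0.4350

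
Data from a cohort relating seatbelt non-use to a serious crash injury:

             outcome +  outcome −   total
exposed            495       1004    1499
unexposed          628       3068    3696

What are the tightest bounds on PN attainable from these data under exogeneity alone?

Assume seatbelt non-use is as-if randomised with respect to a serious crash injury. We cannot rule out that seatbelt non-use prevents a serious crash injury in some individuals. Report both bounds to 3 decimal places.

p₁ = P(outcome | exposed) = 495/1499 = 0.33022
p₀ = P(outcome | unexposed) = 628/3696 = 0.16991
Under exogeneity alone the bounds on PN are max{0,(p₁−p₀)/p₁} ≤ PN ≤ min{1,(1−p₀)/p₁}.
  lower = (p₁ − p₀)/p₁ = 0.16031 / 0.33022 ≈ 0.4855
  upper = min{1, (1 − p₀)/p₁} = 0.83009 / 0.33022 ≈ 2.5137 → capped at 1

0.485 ≤ PN ≤ 1.000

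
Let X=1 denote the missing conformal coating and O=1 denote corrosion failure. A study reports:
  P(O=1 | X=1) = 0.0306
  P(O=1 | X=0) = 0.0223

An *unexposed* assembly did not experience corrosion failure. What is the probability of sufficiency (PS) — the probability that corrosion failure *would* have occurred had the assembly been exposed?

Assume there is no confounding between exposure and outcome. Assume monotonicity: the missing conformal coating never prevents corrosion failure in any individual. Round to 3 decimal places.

PS ≈ 0.008

Let p₁ = 0.0306, p₀ = 0.0223.
Under exogeneity and monotonicity, PS = (p₁ − p₀) / (1 − p₀).
PS = (0.0306 − 0.0223) / (1 − 0.0223) = 0.0083 / 0.9777 ≈ 0.0085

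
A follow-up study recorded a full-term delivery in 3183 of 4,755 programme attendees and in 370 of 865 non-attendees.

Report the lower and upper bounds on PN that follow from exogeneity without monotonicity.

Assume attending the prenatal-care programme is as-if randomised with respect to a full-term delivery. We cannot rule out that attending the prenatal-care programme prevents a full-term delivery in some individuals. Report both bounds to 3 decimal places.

p₁ = P(outcome | exposed) = 3183/4755 = 0.6694
p₀ = P(outcome | unexposed) = 370/865 = 0.42775
Under exogeneity alone the bounds on PN are max{0,(p₁−p₀)/p₁} ≤ PN ≤ min{1,(1−p₀)/p₁}.
  lower = (p₁ − p₀)/p₁ = 0.24165 / 0.6694 ≈ 0.3610
  upper = min{1, (1 − p₀)/p₁} = 0.57225 / 0.6694 ≈ 0.8549

0.361 ≤ PN ≤ 0.855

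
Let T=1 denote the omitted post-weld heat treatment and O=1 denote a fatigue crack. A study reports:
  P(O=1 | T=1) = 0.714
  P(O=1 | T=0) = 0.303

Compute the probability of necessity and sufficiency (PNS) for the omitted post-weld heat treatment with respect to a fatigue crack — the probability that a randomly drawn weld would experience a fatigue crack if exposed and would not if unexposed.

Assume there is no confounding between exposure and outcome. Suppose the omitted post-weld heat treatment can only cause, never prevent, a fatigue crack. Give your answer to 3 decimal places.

Let p₁ = 0.714, p₀ = 0.303.
Under exogeneity and monotonicity, PNS = p₁ − p₀.
PNS = 0.714 − 0.303 = 0.411

PNS ≈ 0.411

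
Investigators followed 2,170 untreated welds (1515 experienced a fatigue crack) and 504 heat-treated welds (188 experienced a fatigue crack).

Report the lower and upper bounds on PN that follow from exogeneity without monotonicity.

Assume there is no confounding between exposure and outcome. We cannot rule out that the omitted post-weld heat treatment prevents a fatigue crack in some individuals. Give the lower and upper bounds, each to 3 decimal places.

0.466 ≤ PN ≤ 0.898

p₁ = P(outcome | exposed) = 1515/2170 = 0.69816
p₀ = P(outcome | unexposed) = 188/504 = 0.37302
Under exogeneity alone the bounds on PN are max{0,(p₁−p₀)/p₁} ≤ PN ≤ min{1,(1−p₀)/p₁}.
  lower = (p₁ − p₀)/p₁ = 0.32514 / 0.69816 ≈ 0.4657
  upper = min{1, (1 − p₀)/p₁} = 0.62698 / 0.69816 ≈ 0.8981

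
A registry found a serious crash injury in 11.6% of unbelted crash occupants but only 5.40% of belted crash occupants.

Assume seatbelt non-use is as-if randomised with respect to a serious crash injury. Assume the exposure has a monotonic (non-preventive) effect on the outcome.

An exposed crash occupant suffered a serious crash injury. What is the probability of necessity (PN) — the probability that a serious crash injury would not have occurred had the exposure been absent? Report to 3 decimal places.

p₁ = 0.116, p₀ = 0.054.
Under exogeneity and monotonicity, PN = (p₁ − p₀) / p₁.
PN = (0.116 − 0.054) / 0.116 = 0.062 / 0.116 ≈ 0.5345

PN ≈ 0.534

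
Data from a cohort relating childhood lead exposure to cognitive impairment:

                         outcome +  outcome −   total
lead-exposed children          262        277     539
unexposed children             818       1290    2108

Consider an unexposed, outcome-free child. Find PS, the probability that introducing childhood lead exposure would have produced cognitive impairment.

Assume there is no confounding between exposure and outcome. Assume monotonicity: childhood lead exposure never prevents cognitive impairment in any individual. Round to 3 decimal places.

PS ≈ 0.160

p₁ = P(outcome | exposed) = 262/539 = 0.48609
p₀ = P(outcome | unexposed) = 818/2108 = 0.38805
Under exogeneity and monotonicity, PS = (p₁ − p₀)/(1 − p₀).
PS = (0.48609 − 0.38805) / 0.61195 ≈ 0.1602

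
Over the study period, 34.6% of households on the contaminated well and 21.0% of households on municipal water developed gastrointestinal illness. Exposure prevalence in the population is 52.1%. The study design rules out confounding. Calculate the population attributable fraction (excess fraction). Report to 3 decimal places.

PAF ≈ 0.252

p₁ = 0.346, p₀ = 0.21.
Overall risk P(Y=1) = π·p₁ + (1−π)·p₀ = 0.521×0.346 + 0.479×0.21 = 0.28086.
Under exogeneity, PAF = [P(Y=1) − p₀] / P(Y=1).
PAF = (0.28086 − 0.21) / 0.28086 ≈ 0.2523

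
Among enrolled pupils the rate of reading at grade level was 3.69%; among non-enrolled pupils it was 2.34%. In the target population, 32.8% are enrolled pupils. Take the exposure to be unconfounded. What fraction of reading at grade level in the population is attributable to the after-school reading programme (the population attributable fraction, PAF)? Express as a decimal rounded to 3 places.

PAF ≈ 0.159

p₁ = 0.0369, p₀ = 0.0234.
Overall risk P(Y=1) = π·p₁ + (1−π)·p₀ = 0.328×0.0369 + 0.672×0.0234 = 0.027828.
Under exogeneity, PAF = [P(Y=1) − p₀] / P(Y=1).
PAF = (0.027828 − 0.0234) / 0.027828 ≈ 0.1591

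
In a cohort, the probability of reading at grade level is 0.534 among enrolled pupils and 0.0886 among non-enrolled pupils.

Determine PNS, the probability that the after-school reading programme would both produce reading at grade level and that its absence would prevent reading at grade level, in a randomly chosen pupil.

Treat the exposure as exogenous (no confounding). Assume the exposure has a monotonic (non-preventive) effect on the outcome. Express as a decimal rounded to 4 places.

Let p₁ = 0.534, p₀ = 0.0886.
Under exogeneity and monotonicity, PNS = p₁ − p₀.
PNS = 0.534 − 0.0886 = 0.4454

PNS ≈ 0.4454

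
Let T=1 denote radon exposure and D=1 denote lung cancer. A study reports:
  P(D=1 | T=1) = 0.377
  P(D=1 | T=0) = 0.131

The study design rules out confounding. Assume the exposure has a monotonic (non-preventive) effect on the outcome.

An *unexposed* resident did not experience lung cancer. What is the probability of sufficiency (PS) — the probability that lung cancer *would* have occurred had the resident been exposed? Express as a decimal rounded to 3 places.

Let p₁ = 0.377, p₀ = 0.131.
Under exogeneity and monotonicity, PS = (p₁ − p₀) / (1 − p₀).
PS = (0.377 − 0.131) / (1 − 0.131) = 0.246 / 0.869 ≈ 0.2831

PS ≈ 0.283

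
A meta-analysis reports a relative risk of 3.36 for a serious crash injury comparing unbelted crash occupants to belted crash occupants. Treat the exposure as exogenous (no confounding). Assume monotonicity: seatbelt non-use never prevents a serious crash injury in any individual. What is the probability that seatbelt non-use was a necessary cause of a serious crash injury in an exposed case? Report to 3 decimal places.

Under exogeneity and monotonicity, PN = (RR − 1) / RR = 1 − 1/RR.
PN = (3.36 − 1) / 3.36 = 2.36 / 3.36 ≈ 0.7024

PN ≈ 0.702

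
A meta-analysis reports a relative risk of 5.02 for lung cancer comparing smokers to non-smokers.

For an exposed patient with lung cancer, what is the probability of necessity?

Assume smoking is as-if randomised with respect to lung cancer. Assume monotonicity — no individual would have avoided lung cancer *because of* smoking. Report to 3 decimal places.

Under exogeneity and monotonicity, PN = (RR − 1) / RR = 1 − 1/RR.
PN = (5.02 − 1) / 5.02 = 4.02 / 5.02 ≈ 0.8008

PN ≈ 0.801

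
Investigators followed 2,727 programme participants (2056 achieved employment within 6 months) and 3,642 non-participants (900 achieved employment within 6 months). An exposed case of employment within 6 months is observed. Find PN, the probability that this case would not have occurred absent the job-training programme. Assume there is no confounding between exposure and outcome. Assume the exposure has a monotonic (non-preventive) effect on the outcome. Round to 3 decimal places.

PN ≈ 0.672

p₁ = P(outcome | exposed) = 2056/2727 = 0.75394
p₀ = P(outcome | unexposed) = 900/3642 = 0.24712
Under exogeneity and monotonicity, PN = (p₁ − p₀) / p₁.
PN = (0.75394 − 0.24712) / 0.75394 = 0.50683 / 0.75394 ≈ 0.6722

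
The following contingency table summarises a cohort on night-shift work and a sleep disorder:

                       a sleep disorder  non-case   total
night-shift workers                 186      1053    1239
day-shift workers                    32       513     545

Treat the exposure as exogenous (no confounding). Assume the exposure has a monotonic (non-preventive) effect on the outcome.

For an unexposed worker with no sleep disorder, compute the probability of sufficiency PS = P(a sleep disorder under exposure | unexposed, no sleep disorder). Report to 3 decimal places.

p₁ = P(outcome | exposed) = 186/1239 = 0.15012
p₀ = P(outcome | unexposed) = 32/545 = 0.058716
Under exogeneity and monotonicity, PS = (p₁ − p₀)/(1 − p₀).
PS = (0.15012 − 0.058716) / 0.94128 ≈ 0.0971

PS ≈ 0.097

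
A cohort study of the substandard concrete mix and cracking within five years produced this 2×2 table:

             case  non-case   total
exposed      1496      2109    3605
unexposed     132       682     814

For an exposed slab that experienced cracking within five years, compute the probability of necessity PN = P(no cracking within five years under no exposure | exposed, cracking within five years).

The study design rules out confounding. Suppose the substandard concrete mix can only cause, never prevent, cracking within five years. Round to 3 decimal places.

p₁ = P(outcome | exposed) = 1496/3605 = 0.41498
p₀ = P(outcome | unexposed) = 132/814 = 0.16216
Under exogeneity and monotonicity, PN = (p₁ − p₀) / p₁.
PN = (0.41498 − 0.16216) / 0.41498 = 0.25282 / 0.41498 ≈ 0.6092

PN ≈ 0.609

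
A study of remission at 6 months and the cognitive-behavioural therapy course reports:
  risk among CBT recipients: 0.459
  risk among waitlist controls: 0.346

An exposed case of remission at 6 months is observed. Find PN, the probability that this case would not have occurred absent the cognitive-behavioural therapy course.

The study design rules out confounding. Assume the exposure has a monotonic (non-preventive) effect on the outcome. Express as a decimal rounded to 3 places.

Let p₁ = 0.459, p₀ = 0.346.
Under exogeneity and monotonicity, PN = (p₁ − p₀) / p₁.
PN = (0.459 − 0.346) / 0.459 = 0.113 / 0.459 ≈ 0.2462

PN ≈ 0.246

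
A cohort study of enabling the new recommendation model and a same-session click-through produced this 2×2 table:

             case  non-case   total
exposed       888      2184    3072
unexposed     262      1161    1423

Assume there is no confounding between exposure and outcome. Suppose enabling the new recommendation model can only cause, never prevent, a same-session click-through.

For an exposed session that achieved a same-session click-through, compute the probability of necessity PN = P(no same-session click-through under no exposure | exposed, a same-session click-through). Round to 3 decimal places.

p₁ = P(outcome | exposed) = 888/3072 = 0.28906
p₀ = P(outcome | unexposed) = 262/1423 = 0.18412
Under exogeneity and monotonicity, PN = (p₁ − p₀) / p₁.
PN = (0.28906 − 0.18412) / 0.28906 = 0.10494 / 0.28906 ≈ 0.3631

PN ≈ 0.363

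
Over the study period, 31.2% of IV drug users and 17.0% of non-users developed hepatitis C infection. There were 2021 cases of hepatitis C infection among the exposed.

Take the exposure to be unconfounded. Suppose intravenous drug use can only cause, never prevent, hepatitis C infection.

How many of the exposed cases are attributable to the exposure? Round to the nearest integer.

about 920 cases

p₁ = 0.312, p₀ = 0.17.
PN = (p₁ − p₀)/p₁ = (0.312 − 0.17) / 0.312 ≈ 0.45513.
Attributable cases ≈ PN × (exposed cases) = 0.45513 × 2021 ≈ 919.81.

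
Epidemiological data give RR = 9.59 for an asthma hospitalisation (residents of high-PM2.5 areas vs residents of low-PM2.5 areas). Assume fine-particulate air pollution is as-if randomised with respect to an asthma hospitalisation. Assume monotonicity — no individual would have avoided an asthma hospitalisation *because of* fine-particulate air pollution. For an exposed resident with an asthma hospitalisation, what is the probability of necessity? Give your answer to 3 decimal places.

PN ≈ 0.896

Under exogeneity and monotonicity, PN = (RR − 1) / RR = 1 − 1/RR.
PN = (9.59 − 1) / 9.59 = 8.59 / 9.59 ≈ 0.8957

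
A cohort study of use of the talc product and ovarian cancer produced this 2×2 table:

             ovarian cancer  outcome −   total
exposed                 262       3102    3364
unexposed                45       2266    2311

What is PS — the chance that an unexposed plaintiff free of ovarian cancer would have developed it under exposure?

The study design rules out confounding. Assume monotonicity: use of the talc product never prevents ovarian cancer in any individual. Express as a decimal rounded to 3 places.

p₁ = P(outcome | exposed) = 262/3364 = 0.077883
p₀ = P(outcome | unexposed) = 45/2311 = 0.019472
Under exogeneity and monotonicity, PS = (p₁ − p₀) / (1 − p₀).
PS = (0.077883 − 0.019472) / (1 − 0.019472) = 0.058411 / 0.98053 ≈ 0.0596

PS ≈ 0.060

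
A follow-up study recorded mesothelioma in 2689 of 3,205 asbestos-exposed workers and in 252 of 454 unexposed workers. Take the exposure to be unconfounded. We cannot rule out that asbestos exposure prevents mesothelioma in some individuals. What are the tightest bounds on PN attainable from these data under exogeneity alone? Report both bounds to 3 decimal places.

p₁ = P(outcome | exposed) = 2689/3205 = 0.839
p₀ = P(outcome | unexposed) = 252/454 = 0.55507
Under exogeneity alone the bounds on PN are max{0,(p₁−p₀)/p₁} ≤ PN ≤ min{1,(1−p₀)/p₁}.
  lower = (p₁ − p₀)/p₁ = 0.28394 / 0.839 ≈ 0.3384
  upper = min{1, (1 − p₀)/p₁} = 0.44493 / 0.839 ≈ 0.5303

0.338 ≤ PN ≤ 0.530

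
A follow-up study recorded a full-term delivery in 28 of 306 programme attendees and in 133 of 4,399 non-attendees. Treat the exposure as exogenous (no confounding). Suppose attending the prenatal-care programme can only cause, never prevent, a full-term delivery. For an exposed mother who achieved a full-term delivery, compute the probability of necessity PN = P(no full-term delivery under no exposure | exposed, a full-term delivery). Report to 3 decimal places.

p₁ = P(outcome | exposed) = 28/306 = 0.091503
p₀ = P(outcome | unexposed) = 133/4399 = 0.030234
Under exogeneity and monotonicity, PN = (p₁ − p₀) / p₁.
PN = (0.091503 − 0.030234) / 0.091503 = 0.061269 / 0.091503 ≈ 0.6696

PN ≈ 0.670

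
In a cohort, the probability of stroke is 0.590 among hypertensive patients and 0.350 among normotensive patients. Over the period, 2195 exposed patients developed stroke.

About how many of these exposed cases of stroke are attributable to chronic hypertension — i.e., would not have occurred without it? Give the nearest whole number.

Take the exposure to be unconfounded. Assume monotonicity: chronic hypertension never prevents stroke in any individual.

about 893 cases

Let p₁ = 0.59, p₀ = 0.35.
PN = (p₁ − p₀)/p₁ = (0.59 − 0.35) / 0.59 ≈ 0.40678.
Attributable cases ≈ PN × (exposed cases) = 0.40678 × 2195 ≈ 892.88.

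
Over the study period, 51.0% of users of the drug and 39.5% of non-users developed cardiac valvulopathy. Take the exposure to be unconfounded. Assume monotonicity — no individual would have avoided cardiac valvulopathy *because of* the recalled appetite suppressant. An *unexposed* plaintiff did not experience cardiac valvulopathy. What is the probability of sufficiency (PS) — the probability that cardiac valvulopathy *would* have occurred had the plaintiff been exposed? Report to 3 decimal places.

p₁ = 0.51, p₀ = 0.395.
Under exogeneity and monotonicity, PS = (p₁ − p₀) / (1 − p₀).
PS = (0.51 − 0.395) / (1 − 0.395) = 0.115 / 0.605 ≈ 0.1901

PS ≈ 0.190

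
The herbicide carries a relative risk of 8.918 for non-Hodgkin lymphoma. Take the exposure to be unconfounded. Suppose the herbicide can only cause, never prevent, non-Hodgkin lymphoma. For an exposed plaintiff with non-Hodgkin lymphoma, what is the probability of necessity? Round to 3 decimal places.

PN ≈ 0.888

Under exogeneity and monotonicity, PN = (RR − 1) / RR = 1 − 1/RR.
PN = (8.918 − 1) / 8.918 = 7.918 / 8.918 ≈ 0.8879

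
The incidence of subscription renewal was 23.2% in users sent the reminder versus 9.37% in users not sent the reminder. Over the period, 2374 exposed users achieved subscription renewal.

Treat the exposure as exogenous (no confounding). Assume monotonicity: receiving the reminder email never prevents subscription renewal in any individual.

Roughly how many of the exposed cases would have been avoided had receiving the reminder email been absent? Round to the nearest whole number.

p₁ = 0.232, p₀ = 0.0937.
PN = (p₁ − p₀)/p₁ = (0.232 − 0.0937) / 0.232 ≈ 0.59612.
Attributable cases ≈ PN × (exposed cases) = 0.59612 × 2374 ≈ 1415.19.

about 1415 cases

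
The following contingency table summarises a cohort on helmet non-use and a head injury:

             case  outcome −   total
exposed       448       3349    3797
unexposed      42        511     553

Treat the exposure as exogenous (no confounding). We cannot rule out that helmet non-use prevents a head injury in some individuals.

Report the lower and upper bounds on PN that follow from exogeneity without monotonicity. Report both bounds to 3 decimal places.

p₁ = P(outcome | exposed) = 448/3797 = 0.11799
p₀ = P(outcome | unexposed) = 42/553 = 0.075949
Under exogeneity alone the bounds on PN are max{0,(p₁−p₀)/p₁} ≤ PN ≤ min{1,(1−p₀)/p₁}.
  lower = (p₁ − p₀)/p₁ = 0.042039 / 0.11799 ≈ 0.3563
  upper = min{1, (1 − p₀)/p₁} = 0.92405 / 0.11799 ≈ 7.8317 → capped at 1

0.356 ≤ PN ≤ 1.000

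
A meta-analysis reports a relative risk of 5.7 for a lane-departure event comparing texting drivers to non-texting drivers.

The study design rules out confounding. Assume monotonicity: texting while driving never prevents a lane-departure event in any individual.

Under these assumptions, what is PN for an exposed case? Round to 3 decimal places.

PN ≈ 0.825

Under exogeneity and monotonicity, PN = (RR − 1) / RR = 1 − 1/RR.
PN = (5.7 − 1) / 5.7 = 4.7 / 5.7 ≈ 0.8246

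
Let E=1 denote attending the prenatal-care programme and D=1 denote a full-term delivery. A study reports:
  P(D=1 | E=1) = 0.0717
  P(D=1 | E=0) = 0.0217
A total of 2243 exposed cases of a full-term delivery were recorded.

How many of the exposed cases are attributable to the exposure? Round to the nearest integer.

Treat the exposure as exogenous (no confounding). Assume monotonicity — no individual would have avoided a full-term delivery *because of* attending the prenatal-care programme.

about 1564 cases

Let p₁ = 0.0717, p₀ = 0.0217.
PN = (p₁ − p₀)/p₁ = (0.0717 − 0.0217) / 0.0717 ≈ 0.69735.
Attributable cases ≈ PN × (exposed cases) = 0.69735 × 2243 ≈ 1564.16.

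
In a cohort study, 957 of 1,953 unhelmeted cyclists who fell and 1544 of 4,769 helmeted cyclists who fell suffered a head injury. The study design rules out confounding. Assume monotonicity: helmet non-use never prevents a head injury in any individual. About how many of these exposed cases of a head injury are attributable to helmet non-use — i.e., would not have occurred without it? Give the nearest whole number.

p₁ = P(outcome | exposed) = 957/1953 = 0.49002
p₀ = P(outcome | unexposed) = 1544/4769 = 0.32376
PN = (p₁ − p₀)/p₁ = (0.49002 − 0.32376) / 0.49002 ≈ 0.33929.
Attributable cases ≈ PN × (exposed cases) = 0.33929 × 957 ≈ 324.70.

about 325 cases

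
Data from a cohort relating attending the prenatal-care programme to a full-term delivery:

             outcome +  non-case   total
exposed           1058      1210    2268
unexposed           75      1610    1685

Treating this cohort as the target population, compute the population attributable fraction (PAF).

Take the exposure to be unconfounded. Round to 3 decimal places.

p₁ = P(outcome | exposed) = 1058/2268 = 0.46649
p₀ = P(outcome | unexposed) = 75/1685 = 0.04451
Exposure prevalence π = 2268/3953 = 0.57374; overall risk P(Y=1) = 0.28662.
Under exogeneity, PAF = [P(Y=1) − p₀]/P(Y=1).
PAF = (0.28662 − 0.04451) / 0.28662 ≈ 0.8447

PAF ≈ 0.845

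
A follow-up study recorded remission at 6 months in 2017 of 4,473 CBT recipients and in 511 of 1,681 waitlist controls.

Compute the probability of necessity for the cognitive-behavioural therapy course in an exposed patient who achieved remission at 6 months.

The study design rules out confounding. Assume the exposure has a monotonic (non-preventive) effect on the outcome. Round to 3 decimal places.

p₁ = P(outcome | exposed) = 2017/4473 = 0.45093
p₀ = P(outcome | unexposed) = 511/1681 = 0.30399
Under exogeneity and monotonicity, PN = (p₁ − p₀) / p₁.
PN = (0.45093 − 0.30399) / 0.45093 = 0.14694 / 0.45093 ≈ 0.3259

PN ≈ 0.326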